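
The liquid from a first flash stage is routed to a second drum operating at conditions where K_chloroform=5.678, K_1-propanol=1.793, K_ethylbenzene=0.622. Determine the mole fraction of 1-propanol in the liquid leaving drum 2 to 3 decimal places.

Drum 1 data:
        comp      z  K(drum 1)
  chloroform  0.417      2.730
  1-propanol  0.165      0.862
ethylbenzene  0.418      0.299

x_1-propanol (drum 2) = 0.105

Drum 1:
Material balance + equilibrium reduce to Σ zᵢ(Kᵢ−1)/(1+ψ₁(Kᵢ−1)) = 0.
Check two-phase: ΣzᵢKᵢ = 1.406 > 1 and Σzᵢ/Kᵢ = 1.742 > 1, so g(0) = 0.406 > 0 and g(1) = -0.742 < 0.
Iterate (Newton) starting at ψ₁ = 0.4:
  ψ₁ = 0.400: g = -0.0049, g' = -0.836 → ψ₁ = 0.394
Converged at ψ₁ = 0.394.
Drum-1 compositions:
  chloroform: x = 0.248, y = 0.677
  1-propanol: x = 0.174, y = 0.150
  ethylbenzene: x = 0.578, y = 0.173
Drum-2 feed = drum-1 liquid: z₂ = (0.2479, 0.1745, 0.5776).
Drum 2:
Rachford–Rice: g(ψ₂) = Σ zᵢ(Kᵢ−1)/(1+ψ₂(Kᵢ−1)) = 0.
Check two-phase: ΣzᵢKᵢ = 2.080 > 1 and Σzᵢ/Kᵢ = 1.070 > 1, so g(0) = 1.080 > 0 and g(1) = -0.070 < 0.
Newton iteration, ψ₂⁰ = 0.5:
  ψ₂ = 0.500: g = 0.1773, g' = -0.668 → ψ₂ = 0.765
  ψ₂ = 0.765: g = 0.0322, g' = -0.465 → ψ₂ = 0.835
  ψ₂ = 0.835: g = 0.0009, g' = -0.441 → ψ₂ = 0.836
Converged at ψ₂ = 0.836.
  chloroform: x = 0.050, y = 0.287
  1-propanol: x = 0.105, y = 0.188
  ethylbenzene: x = 0.845, y = 0.525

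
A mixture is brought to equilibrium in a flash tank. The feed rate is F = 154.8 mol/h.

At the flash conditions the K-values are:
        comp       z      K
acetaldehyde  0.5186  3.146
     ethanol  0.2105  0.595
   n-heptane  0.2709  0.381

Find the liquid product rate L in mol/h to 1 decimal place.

L = 40.5 mol/h

Material balance + equilibrium reduce to Σ zᵢ(Kᵢ−1)/(1+V/F(Kᵢ−1)) = 0.
Feasibility: ΣzᵢKᵢ = 1.8600, Σzᵢ/Kᵢ = 1.2296 — both > 1, two phases present.
Newton iteration, V/F⁰ = 0.56:
  V/F = 0.5600: g = 0.13855, g' = -0.7936 → V/F = 0.7346
  V/F = 0.7346: g = 0.00308, g' = -0.7789 → V/F = 0.7385
Converged at V/F = 0.7385.
Then V = V/F·F = 0.7385·154.8 = 114.3 mol/h and L = F − V = 40.5 mol/h.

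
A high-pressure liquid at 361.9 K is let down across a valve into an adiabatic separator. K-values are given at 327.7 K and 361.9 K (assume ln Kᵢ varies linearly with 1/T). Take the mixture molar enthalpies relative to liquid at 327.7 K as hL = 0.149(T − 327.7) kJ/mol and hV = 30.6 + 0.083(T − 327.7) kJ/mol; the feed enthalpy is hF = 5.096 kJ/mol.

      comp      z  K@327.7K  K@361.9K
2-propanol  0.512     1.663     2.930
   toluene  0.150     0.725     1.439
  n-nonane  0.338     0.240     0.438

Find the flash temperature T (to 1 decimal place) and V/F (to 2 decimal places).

T = 329.3 K, V/F = 0.16

Adiabatic flash: solve Rachford–Rice at each trial T, then check hF = ψ·hV(T) + (1−ψ)·hL(T).
  T = 327.7 K: K = (1.663, 0.725, 0.240), RR gives ψ = 0.095, H_out = 2.915 kJ/mol
  T = 361.9 K: K = (2.930, 1.439, 0.438), RR gives ψ = 0.933, H_out = 31.547 kJ/mol
  T = 344.8 K: K = (2.239, 1.039, 0.329), RR gives ψ = 0.585, H_out = 19.796 kJ/mol
  T = 336.2 K: K = (1.935, 0.871, 0.282), RR gives ψ = 0.378, H_out = 12.634 kJ/mol
  T = 331.9 K: K = (1.794, 0.795, 0.260), RR gives ψ = 0.250, H_out = 8.202 kJ/mol
  T = 329.8 K: K = (1.728, 0.759, 0.250), RR gives ψ = 0.177, H_out = 5.705 kJ/mol
Linear interpolation between T = 327.7 (H_out = 2.915) and T = 329.8 (H_out = 5.705) on hF = 5.096 gives T ≈ 329.3 K, at which ψ = 0.16.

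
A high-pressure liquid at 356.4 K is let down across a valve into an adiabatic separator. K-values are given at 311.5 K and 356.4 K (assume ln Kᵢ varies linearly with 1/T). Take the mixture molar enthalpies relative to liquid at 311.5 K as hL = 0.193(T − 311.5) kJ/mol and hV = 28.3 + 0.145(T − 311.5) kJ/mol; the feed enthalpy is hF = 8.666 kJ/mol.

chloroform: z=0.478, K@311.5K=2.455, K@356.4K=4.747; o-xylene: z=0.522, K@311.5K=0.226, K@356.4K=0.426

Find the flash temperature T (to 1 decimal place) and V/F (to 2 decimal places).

T = 314.0 K, V/F = 0.29

Adiabatic flash: solve Rachford–Rice at each trial T, then check hF = ψ·hV(T) + (1−ψ)·hL(T).
  T = 311.5 K: K = (2.455, 0.226), RR gives ψ = 0.259, H_out = 7.324 kJ/mol
  T = 356.4 K: K = (4.747, 0.426), RR gives ψ = 0.693, H_out = 26.796 kJ/mol
  T = 333.9 K: K = (3.488, 0.317), RR gives ψ = 0.490, H_out = 17.657 kJ/mol
  T = 322.7 K: K = (2.944, 0.269), RR gives ψ = 0.385, H_out = 12.864 kJ/mol
  T = 317.1 K: K = (2.693, 0.247), RR gives ψ = 0.326, H_out = 10.231 kJ/mol
  T = 314.3 K: K = (2.572, 0.236), RR gives ψ = 0.294, H_out = 8.819 kJ/mol
  T = 312.9 K: K = (2.513, 0.231), RR gives ψ = 0.277, H_out = 8.083 kJ/mol
Linear interpolation between T = 312.9 (H_out = 8.083) and T = 314.3 (H_out = 8.819) on hF = 8.666 gives T ≈ 314.0 K, at which ψ = 0.29.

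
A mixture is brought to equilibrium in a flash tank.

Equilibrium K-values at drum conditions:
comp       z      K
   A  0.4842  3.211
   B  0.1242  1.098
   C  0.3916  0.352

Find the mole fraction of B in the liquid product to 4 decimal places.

Rachford–Rice: g(ψ) = Σ zᵢ(Kᵢ−1)/(1+ψ(Kᵢ−1)) = 0.
g(0) = ΣzᵢKᵢ − 1 = 0.8290 and g(1) = 1 − Σzᵢ/Kᵢ = -0.3764, so a root lies in (0, 1).
Newton–Raphson from ψ = 0.5:
  ψ = 0.5000: g = 0.14468, g' = -0.8949 → ψ = 0.6617
  ψ = 0.6617: g = 0.00186, g' = -0.8952 → ψ = 0.6638
Converged at ψ = 0.6638.
Compositions from xᵢ = zᵢ/(1+ψ(Kᵢ−1)), yᵢ = Kᵢxᵢ:
  A: x = 0.1962, y = 0.6301
  B: x = 0.1166, y = 0.1280
  C: x = 0.6872, y = 0.2419

x_B = 0.1166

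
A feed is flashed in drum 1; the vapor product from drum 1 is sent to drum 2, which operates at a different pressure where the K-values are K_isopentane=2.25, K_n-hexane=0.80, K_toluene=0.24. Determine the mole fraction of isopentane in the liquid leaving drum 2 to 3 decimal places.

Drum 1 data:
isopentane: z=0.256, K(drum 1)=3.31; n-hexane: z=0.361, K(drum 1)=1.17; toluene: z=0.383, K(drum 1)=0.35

x_isopentane (drum 2) = 0.256

Drum 1:
Material balance + equilibrium reduce to Σ zᵢ(Kᵢ−1)/(1+ψ₁(Kᵢ−1)) = 0.
Check two-phase: ΣzᵢKᵢ = 1.404 > 1 and Σzᵢ/Kᵢ = 1.480 > 1, so g(0) = 0.404 > 0 and g(1) = -0.480 < 0.
Iterate (Newton) starting at ψ₁ = 0.51:
  ψ₁ = 0.510: g = -0.0444, g' = -0.659 → ψ₁ = 0.443
Converged at ψ₁ = 0.443.
Drum-1 compositions:
  isopentane: x = 0.127, y = 0.419
  n-hexane: x = 0.336, y = 0.393
  toluene: x = 0.538, y = 0.188
Drum-2 feed = drum-1 vapor: z₂ = (0.4190, 0.3928, 0.1882).
Drum 2:
Rachford–Rice: g(ψ₂) = Σ zᵢ(Kᵢ−1)/(1+ψ₂(Kᵢ−1)) = 0.
g(0) = ΣzᵢKᵢ − 1 = 0.302 and g(1) = 1 − Σzᵢ/Kᵢ = -0.461, so a root lies in (0, 1).
Newton–Raphson from ψ₂ = 0.5:
  ψ₂ = 0.500: g = 0.0043, g' = -0.550 → ψ₂ = 0.508
Converged at ψ₂ = 0.508.
  isopentane: x = 0.256, y = 0.577
  n-hexane: x = 0.437, y = 0.350
  toluene: x = 0.306, y = 0.074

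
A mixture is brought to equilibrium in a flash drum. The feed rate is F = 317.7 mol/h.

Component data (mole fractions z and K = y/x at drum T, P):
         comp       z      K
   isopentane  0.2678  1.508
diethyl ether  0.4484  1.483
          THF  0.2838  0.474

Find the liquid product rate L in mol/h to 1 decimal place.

Rachford–Rice: g(ψ) = Σ zᵢ(Kᵢ−1)/(1+ψ(Kᵢ−1)) = 0.
Feasibility: ΣzᵢKᵢ = 1.2033, Σzᵢ/Kᵢ = 1.0787 — both > 1, two phases present.
Newton–Raphson from ψ = 0.42:
  ψ = 0.4200: g = 0.10056, g' = -0.2486 → ψ = 0.8245
  ψ = 0.8245: g = -0.01282, g' = -0.3327 → ψ = 0.7860
  ψ = 0.7860: g = -0.00028, g' = -0.3185 → ψ = 0.7851
Converged at ψ = 0.7851.
Then V = ψ·F = 0.7851·317.7 = 249.4 mol/h and L = F − V = 68.3 mol/h.

L = 68.3 mol/h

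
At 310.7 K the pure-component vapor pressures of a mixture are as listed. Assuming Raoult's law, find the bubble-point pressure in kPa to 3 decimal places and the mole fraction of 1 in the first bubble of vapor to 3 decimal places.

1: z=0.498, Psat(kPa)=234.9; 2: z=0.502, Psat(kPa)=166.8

At the bubble point ψ → 0, so ΣzᵢKᵢ = 1 with Kᵢ = Pᵢˢᵃᵗ/P ⇒ P = ΣzᵢPᵢˢᵃᵗ.
P = 0.498·234.9 + 0.502·166.8 = 200.714 kPa
yᵢ = zᵢPᵢˢᵃᵗ/P ⇒ y_1 = 0.498·234.9/200.714 = 0.583

Pbub = 200.714 kPa, y_1 = 0.583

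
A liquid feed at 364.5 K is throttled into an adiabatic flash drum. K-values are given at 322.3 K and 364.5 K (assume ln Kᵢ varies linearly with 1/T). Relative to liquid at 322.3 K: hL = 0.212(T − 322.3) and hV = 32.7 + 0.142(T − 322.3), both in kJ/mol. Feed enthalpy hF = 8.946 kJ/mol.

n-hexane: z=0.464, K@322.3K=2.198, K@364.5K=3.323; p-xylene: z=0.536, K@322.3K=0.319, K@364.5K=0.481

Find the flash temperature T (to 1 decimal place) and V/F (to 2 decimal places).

T = 324.5 K, V/F = 0.26

Adiabatic flash: solve Rachford–Rice at each trial T, then check hF = ψ·hV(T) + (1−ψ)·hL(T).
  T = 322.3 K: K = (2.198, 0.319), RR gives ψ = 0.234, H_out = 7.650 kJ/mol
  T = 364.5 K: K = (3.323, 0.481), RR gives ψ = 0.663, H_out = 28.677 kJ/mol
  T = 343.4 K: K = (2.737, 0.397), RR gives ψ = 0.461, H_out = 18.852 kJ/mol
  T = 332.9 K: K = (2.463, 0.357), RR gives ψ = 0.355, H_out = 13.602 kJ/mol
  T = 327.6 K: K = (2.329, 0.338), RR gives ψ = 0.297, H_out = 10.736 kJ/mol
  T = 325.0 K: K = (2.264, 0.329), RR gives ψ = 0.267, H_out = 9.254 kJ/mol
  T = 323.6 K: K = (2.230, 0.324), RR gives ψ = 0.250, H_out = 8.431 kJ/mol
Linear interpolation between T = 323.6 (H_out = 8.431) and T = 325.0 (H_out = 9.254) on hF = 8.946 gives T ≈ 324.5 K, at which ψ = 0.26.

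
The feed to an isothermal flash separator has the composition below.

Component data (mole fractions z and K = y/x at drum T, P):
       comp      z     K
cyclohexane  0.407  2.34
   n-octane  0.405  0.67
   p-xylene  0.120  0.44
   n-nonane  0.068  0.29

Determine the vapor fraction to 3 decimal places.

Let ψ = V/F and solve Σ zᵢ(Kᵢ−1)/(1+ψ(Kᵢ−1)) = 0.
Check two-phase: ΣzᵢKᵢ = 1.296 > 1 and Σzᵢ/Kᵢ = 1.286 > 1, so g(0) = 0.296 > 0 and g(1) = -0.286 < 0.
Newton iteration, ψ⁰ = 0.47:
  ψ = 0.470: g = 0.0128, g' = -0.483 → ψ = 0.496
  ψ = 0.496: g = 0.0000, g' = -0.481 → ψ = 0.497
Converged at ψ = 0.497.

ψ = 0.497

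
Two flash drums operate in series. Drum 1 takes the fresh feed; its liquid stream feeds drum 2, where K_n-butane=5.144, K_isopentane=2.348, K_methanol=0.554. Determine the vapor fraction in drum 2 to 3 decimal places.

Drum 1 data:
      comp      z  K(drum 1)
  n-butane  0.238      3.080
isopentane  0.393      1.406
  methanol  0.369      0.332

Drum 1:
Rachford–Rice: g(ψ₁) = Σ zᵢ(Kᵢ−1)/(1+ψ₁(Kᵢ−1)) = 0.
Feasibility: ΣzᵢKᵢ = 1.408, Σzᵢ/Kᵢ = 1.468 — both > 1, two phases present.
Iterate (Newton) starting at ψ₁ = 0.5:
  ψ₁ = 0.500: g = 0.0052, g' = -0.663 → ψ₁ = 0.508
Converged at ψ₁ = 0.508.
Drum-1 compositions:
  n-butane: x = 0.116, y = 0.356
  isopentane: x = 0.326, y = 0.458
  methanol: x = 0.558, y = 0.185
Drum-2 feed = drum-1 liquid: z₂ = (0.1157, 0.3258, 0.5584).
Drum 2:
Rachford–Rice: g(ψ₂) = Σ zᵢ(Kᵢ−1)/(1+ψ₂(Kᵢ−1)) = 0.
g(0) = ΣzᵢKᵢ − 1 = 0.670 and g(1) = 1 − Σzᵢ/Kᵢ = -0.169, so a root lies in (0, 1).
Iterate (Newton) starting at ψ₂ = 0.43:
  ψ₂ = 0.430: g = 0.1423, g' = -0.664 → ψ₂ = 0.644
  ψ₂ = 0.644: g = 0.0163, g' = -0.536 → ψ₂ = 0.675
Converged at ψ₂ = 0.675.
  n-butane: x = 0.030, y = 0.157
  isopentane: x = 0.171, y = 0.401
  methanol: x = 0.799, y = 0.443

V/F (drum 2) = 0.675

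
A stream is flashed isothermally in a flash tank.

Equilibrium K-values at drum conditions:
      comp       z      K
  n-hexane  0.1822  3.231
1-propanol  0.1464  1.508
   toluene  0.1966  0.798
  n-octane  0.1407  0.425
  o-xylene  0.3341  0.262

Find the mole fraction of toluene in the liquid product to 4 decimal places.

x_toluene = 0.2011

Newton–Raphson from ψ = 0.5:
  ψ = 0.5000: g = -0.29702, g' = -0.7852 → ψ = 0.1217
  ψ = 0.1217: g = -0.00891, g' = -0.8762 → ψ = 0.1116
  ψ = 0.1116: g = 0.00008, g' = -0.8928 → ψ = 0.1117
Converged at ψ = 0.1117.
Compositions from xᵢ = zᵢ/(1+ψ(Kᵢ−1)), yᵢ = Kᵢxᵢ:
  n-hexane: x = 0.1459, y = 0.4713
  1-propanol: x = 0.1385, y = 0.2089
  toluene: x = 0.2011, y = 0.1605
  n-octane: x = 0.1504, y = 0.0639
  o-xylene: x = 0.3641, y = 0.0954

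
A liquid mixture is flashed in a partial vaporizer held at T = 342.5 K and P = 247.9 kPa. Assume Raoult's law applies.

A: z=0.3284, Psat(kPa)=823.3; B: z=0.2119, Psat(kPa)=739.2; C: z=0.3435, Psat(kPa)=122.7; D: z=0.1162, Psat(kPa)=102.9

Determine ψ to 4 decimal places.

ψ = 0.8143

Raoult's law: Kᵢ = Pᵢˢᵃᵗ/P = Pᵢˢᵃᵗ/247.9.
  K_A = 823.3/247.9 = 3.321097, K_B = 739.2/247.9 = 2.981848, K_C = 122.7/247.9 = 0.494958, K_D = 102.9/247.9 = 0.415087
Rachford–Rice: g(ψ) = Σ zᵢ(Kᵢ−1)/(1+ψ(Kᵢ−1)) = 0.
Check two-phase: ΣzᵢKᵢ = 1.9408 > 1 and Σzᵢ/Kᵢ = 1.1439 > 1, so g(0) = 0.9408 > 0 and g(1) = -0.1439 < 0.
Newton iteration, ψ⁰ = 0.69:
  ψ = 0.6900: g = 0.09015, g' = -0.7281 → ψ = 0.8138
  ψ = 0.8138: g = 0.00032, g' = -0.7313 → ψ = 0.8143
Converged at ψ = 0.8143.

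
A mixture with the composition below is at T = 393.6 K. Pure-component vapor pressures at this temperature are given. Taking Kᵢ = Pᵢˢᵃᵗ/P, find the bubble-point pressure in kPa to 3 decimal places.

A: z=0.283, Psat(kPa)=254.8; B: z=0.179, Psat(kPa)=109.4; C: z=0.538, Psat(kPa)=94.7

At the bubble point ψ → 0, so ΣzᵢKᵢ = 1 with Kᵢ = Pᵢˢᵃᵗ/P ⇒ P = ΣzᵢPᵢˢᵃᵗ.
P = 0.283·254.8 + 0.179·109.4 + 0.538·94.7 = 142.640 kPa

Pbub = 142.640 kPa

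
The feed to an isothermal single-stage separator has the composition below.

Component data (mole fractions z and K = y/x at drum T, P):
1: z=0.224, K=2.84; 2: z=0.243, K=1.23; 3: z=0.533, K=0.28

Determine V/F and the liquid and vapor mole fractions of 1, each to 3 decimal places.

Material balance + equilibrium reduce to Σ zᵢ(Kᵢ−1)/(1+V/F(Kᵢ−1)) = 0.
Feasibility: ΣzᵢKᵢ = 1.084, Σzᵢ/Kᵢ = 2.180 — both > 1, two phases present.
Iterate (Newton) starting at V/F = 0.5:
  V/F = 0.500: g = -0.3348, g' = -0.891 → V/F = 0.124
  V/F = 0.124: g = -0.0315, g' = -0.848 → V/F = 0.087
  V/F = 0.087: g = 0.0008, g' = -0.890 → V/F = 0.088
Converged at V/F = 0.088.
Compositions from xᵢ = zᵢ/(1+V/F(Kᵢ−1)), yᵢ = Kᵢxᵢ:
  1: x = 0.193, y = 0.548
  2: x = 0.238, y = 0.293
  3: x = 0.569, y = 0.159

V/F = 0.088, x_1 = 0.193, y_1 = 0.548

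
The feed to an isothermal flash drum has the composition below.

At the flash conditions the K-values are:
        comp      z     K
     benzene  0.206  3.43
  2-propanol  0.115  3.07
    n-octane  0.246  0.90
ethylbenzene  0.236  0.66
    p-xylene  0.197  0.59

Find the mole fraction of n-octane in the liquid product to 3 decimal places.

x_n-octane = 0.268

Rachford–Rice: g(ψ) = Σ zᵢ(Kᵢ−1)/(1+ψ(Kᵢ−1)) = 0.
Check two-phase: ΣzᵢKᵢ = 1.553 > 1 and Σzᵢ/Kᵢ = 1.062 > 1, so g(0) = 0.553 > 0 and g(1) = -0.062 < 0.
Newton–Raphson from ψ = 0.5:
  ψ = 0.500: g = 0.1188, g' = -0.462 → ψ = 0.757
  ψ = 0.757: g = 0.0171, g' = -0.348 → ψ = 0.807
Converged at ψ = 0.807.
Compositions from xᵢ = zᵢ/(1+ψ(Kᵢ−1)), yᵢ = Kᵢxᵢ:
  benzene: x = 0.070, y = 0.239
  2-propanol: x = 0.043, y = 0.132
  n-octane: x = 0.268, y = 0.241
  ethylbenzene: x = 0.325, y = 0.215
  p-xylene: x = 0.294, y = 0.174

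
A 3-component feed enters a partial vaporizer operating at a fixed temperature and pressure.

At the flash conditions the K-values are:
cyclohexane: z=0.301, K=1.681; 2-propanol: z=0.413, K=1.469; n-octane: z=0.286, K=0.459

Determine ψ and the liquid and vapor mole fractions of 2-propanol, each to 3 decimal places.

ψ = 0.802, x_2-propanol = 0.300, y_2-propanol = 0.441

Material balance + equilibrium reduce to Σ zᵢ(Kᵢ−1)/(1+ψ(Kᵢ−1)) = 0.
Check two-phase: ΣzᵢKᵢ = 1.244 > 1 and Σzᵢ/Kᵢ = 1.083 > 1, so g(0) = 0.244 > 0 and g(1) = -0.083 < 0.
Iterate (Newton) starting at ψ = 0.58:
  ψ = 0.580: g = 0.0737, g' = -0.306 → ψ = 0.821
  ψ = 0.821: g = -0.0071, g' = -0.376 → ψ = 0.802
Converged at ψ = 0.802.
Compositions from xᵢ = zᵢ/(1+ψ(Kᵢ−1)), yᵢ = Kᵢxᵢ:
  cyclohexane: x = 0.195, y = 0.327
  2-propanol: x = 0.300, y = 0.441
  n-octane: x = 0.505, y = 0.232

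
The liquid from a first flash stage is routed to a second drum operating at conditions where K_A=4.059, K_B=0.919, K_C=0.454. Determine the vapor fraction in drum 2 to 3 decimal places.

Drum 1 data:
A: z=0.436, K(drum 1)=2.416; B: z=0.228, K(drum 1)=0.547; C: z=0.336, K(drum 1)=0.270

Drum 1:
Let ψ₁ = V/F and solve Σ zᵢ(Kᵢ−1)/(1+ψ₁(Kᵢ−1)) = 0.
Check two-phase: ΣzᵢKᵢ = 1.269 > 1 and Σzᵢ/Kᵢ = 1.842 > 1, so g(0) = 0.269 > 0 and g(1) = -0.842 < 0.
Newton–Raphson from ψ₁ = 0.58:
  ψ₁ = 0.580: g = -0.2265, g' = -0.888 → ψ₁ = 0.325
  ψ₁ = 0.325: g = -0.0199, g' = -0.782 → ψ₁ = 0.300
Converged at ψ₁ = 0.300.
Drum-1 compositions:
  A: x = 0.306, y = 0.740
  B: x = 0.264, y = 0.144
  C: x = 0.430, y = 0.116
Drum-2 feed = drum-1 liquid: z₂ = (0.3061, 0.2638, 0.4301).
Drum 2:
Newton–Raphson from ψ₂ = 0.5:
  ψ₂ = 0.500: g = 0.0249, g' = -0.692 → ψ₂ = 0.536
  ψ₂ = 0.536: g = 0.0004, g' = -0.669 → ψ₂ = 0.537
Converged at ψ₂ = 0.537.
  A: x = 0.116, y = 0.470
  B: x = 0.276, y = 0.253
  C: x = 0.608, y = 0.276

V/F (drum 2) = 0.537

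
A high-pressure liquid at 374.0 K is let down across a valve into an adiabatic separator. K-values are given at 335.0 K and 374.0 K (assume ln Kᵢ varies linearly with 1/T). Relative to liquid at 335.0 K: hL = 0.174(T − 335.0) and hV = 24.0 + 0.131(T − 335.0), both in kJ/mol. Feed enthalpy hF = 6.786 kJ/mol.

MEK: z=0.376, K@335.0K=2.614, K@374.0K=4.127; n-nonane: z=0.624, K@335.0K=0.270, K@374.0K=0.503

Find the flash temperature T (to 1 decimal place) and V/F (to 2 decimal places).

Adiabatic flash: solve Rachford–Rice at each trial T, then check hF = ψ·hV(T) + (1−ψ)·hL(T).
  T = 335.0 K: K = (2.614, 0.270), RR gives ψ = 0.128, H_out = 3.083 kJ/mol
  T = 374.0 K: K = (4.127, 0.503), RR gives ψ = 0.557, H_out = 19.220 kJ/mol
  T = 354.5 K: K = (3.326, 0.375), RR gives ψ = 0.333, H_out = 11.111 kJ/mol
  T = 344.8 K: K = (2.960, 0.320), RR gives ψ = 0.235, H_out = 7.236 kJ/mol
  T = 339.9 K: K = (2.784, 0.294), RR gives ψ = 0.183, H_out = 5.207 kJ/mol
  T = 342.4 K: K = (2.873, 0.307), RR gives ψ = 0.210, H_out = 6.252 kJ/mol
Linear interpolation between T = 342.4 (H_out = 6.252) and T = 344.8 (H_out = 7.236) on hF = 6.786 gives T ≈ 343.7 K, at which ψ = 0.22.

T = 343.7 K, V/F = 0.22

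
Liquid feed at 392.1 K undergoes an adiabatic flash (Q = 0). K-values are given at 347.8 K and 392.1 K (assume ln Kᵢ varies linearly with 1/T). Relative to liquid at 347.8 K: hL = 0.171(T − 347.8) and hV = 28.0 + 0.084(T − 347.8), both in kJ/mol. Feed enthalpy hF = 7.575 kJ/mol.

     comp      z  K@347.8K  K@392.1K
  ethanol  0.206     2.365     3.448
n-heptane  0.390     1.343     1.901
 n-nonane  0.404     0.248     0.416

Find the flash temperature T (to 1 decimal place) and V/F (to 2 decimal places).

Adiabatic flash: solve Rachford–Rice at each trial T, then check hF = ψ·hV(T) + (1−ψ)·hL(T).
  T = 347.8 K: K = (2.365, 1.343, 0.248), RR gives ψ = 0.181, H_out = 5.057 kJ/mol
  T = 392.1 K: K = (3.448, 1.901, 0.416), RR gives ψ = 0.703, H_out = 24.557 kJ/mol
  T = 370.0 K: K = (2.889, 1.615, 0.326), RR gives ψ = 0.461, H_out = 15.822 kJ/mol
  T = 358.9 K: K = (2.622, 1.477, 0.286), RR gives ψ = 0.331, H_out = 10.854 kJ/mol
  T = 353.4 K: K = (2.493, 1.410, 0.267), RR gives ψ = 0.260, H_out = 8.113 kJ/mol
  T = 350.6 K: K = (2.429, 1.376, 0.257), RR gives ψ = 0.221, H_out = 6.623 kJ/mol
  T = 352.0 K: K = (2.461, 1.393, 0.262), RR gives ψ = 0.241, H_out = 7.377 kJ/mol
Linear interpolation between T = 352.0 (H_out = 7.377) and T = 353.4 (H_out = 8.113) on hF = 7.575 gives T ≈ 352.4 K, at which ψ = 0.25.

T = 352.4 K, V/F = 0.25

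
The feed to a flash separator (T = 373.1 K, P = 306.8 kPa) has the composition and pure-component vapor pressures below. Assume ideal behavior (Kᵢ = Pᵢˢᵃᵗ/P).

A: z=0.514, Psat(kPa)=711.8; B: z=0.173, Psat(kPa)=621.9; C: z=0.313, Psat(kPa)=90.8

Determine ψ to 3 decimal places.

ψ = 0.723

Raoult's law: Kᵢ = Pᵢˢᵃᵗ/P = Pᵢˢᵃᵗ/306.8.
  K_A = 711.8/306.8 = 2.32008, K_B = 621.9/306.8 = 2.02705, K_C = 90.8/306.8 = 0.29596
Rachford–Rice: g(ψ) = Σ zᵢ(Kᵢ−1)/(1+ψ(Kᵢ−1)) = 0.
Feasibility: ΣzᵢKᵢ = 1.636, Σzᵢ/Kᵢ = 1.364 — both > 1, two phases present.
Newton–Raphson from ψ = 0.5:
  ψ = 0.500: g = 0.1861, g' = -0.774 → ψ = 0.740
  ψ = 0.740: g = -0.0162, g' = -0.965 → ψ = 0.724
  ψ = 0.724: g = -0.0002, g' = -0.939 → ψ = 0.723
Converged at ψ = 0.723.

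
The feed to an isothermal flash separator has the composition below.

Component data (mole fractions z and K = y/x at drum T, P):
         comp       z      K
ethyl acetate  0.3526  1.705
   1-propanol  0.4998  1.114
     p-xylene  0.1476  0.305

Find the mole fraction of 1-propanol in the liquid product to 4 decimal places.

x_1-propanol = 0.4603

Material balance + equilibrium reduce to Σ zᵢ(Kᵢ−1)/(1+V/F(Kᵢ−1)) = 0.
Check two-phase: ΣzᵢKᵢ = 1.2030 > 1 and Σzᵢ/Kᵢ = 1.1394 > 1, so g(0) = 0.2030 > 0 and g(1) = -0.1394 < 0.
Newton–Raphson from V/F = 0.5:
  V/F = 0.5000: g = 0.08049, g' = -0.2691 → V/F = 0.7991
  V/F = 0.7991: g = -0.01950, g' = -0.4378 → V/F = 0.7546
  V/F = 0.7546: g = -0.00098, g' = -0.3954 → V/F = 0.7521
Converged at V/F = 0.7521.
Compositions from xᵢ = zᵢ/(1+V/F(Kᵢ−1)), yᵢ = Kᵢxᵢ:
  ethyl acetate: x = 0.2304, y = 0.3929
  1-propanol: x = 0.4603, y = 0.5128
  p-xylene: x = 0.3092, y = 0.0943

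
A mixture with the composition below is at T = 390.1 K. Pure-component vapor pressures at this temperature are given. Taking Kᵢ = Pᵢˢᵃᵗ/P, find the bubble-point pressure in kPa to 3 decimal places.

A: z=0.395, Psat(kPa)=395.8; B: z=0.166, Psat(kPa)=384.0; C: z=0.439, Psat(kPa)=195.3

Pbub = 305.822 kPa

At the bubble point ψ → 0, so ΣzᵢKᵢ = 1 with Kᵢ = Pᵢˢᵃᵗ/P ⇒ P = ΣzᵢPᵢˢᵃᵗ.
P = 0.395·395.8 + 0.166·384.0 + 0.439·195.3 = 305.822 kPa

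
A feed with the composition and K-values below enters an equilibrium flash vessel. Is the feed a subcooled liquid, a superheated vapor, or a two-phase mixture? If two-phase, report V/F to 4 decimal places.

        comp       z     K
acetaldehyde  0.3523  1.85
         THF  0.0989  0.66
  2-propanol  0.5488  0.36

subcooled liquid

ΣzᵢKᵢ = 0.9146; Σzᵢ/Kᵢ = 1.8647.
Since ΣzᵢKᵢ < 1 the mixture is below its bubble point — single liquid phase.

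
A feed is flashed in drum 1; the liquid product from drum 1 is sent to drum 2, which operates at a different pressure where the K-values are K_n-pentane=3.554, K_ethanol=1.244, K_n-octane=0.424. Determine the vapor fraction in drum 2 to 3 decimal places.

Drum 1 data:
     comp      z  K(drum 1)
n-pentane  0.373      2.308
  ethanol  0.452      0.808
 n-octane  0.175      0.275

V/F (drum 2) = 0.796

Drum 1:
Iterate (Newton) starting at ψ₁ = 0.47:
  ψ₁ = 0.470: g = 0.0143, g' = -0.477 → ψ₁ = 0.500
Converged at ψ₁ = 0.500.
Drum-1 compositions:
  n-pentane: x = 0.226, y = 0.521
  ethanol: x = 0.500, y = 0.404
  n-octane: x = 0.274, y = 0.075
Drum-2 feed = drum-1 liquid: z₂ = (0.2255, 0.5000, 0.2745).
Drum 2:
Material balance + equilibrium reduce to Σ zᵢ(Kᵢ−1)/(1+ψ₂(Kᵢ−1)) = 0.
g(0) = ΣzᵢKᵢ − 1 = 0.540 and g(1) = 1 − Σzᵢ/Kᵢ = -0.113, so a root lies in (0, 1).
Newton iteration, ψ₂⁰ = 0.5:
  ψ₂ = 0.500: g = 0.1396, g' = -0.487 → ψ₂ = 0.787
  ψ₂ = 0.787: g = 0.0046, g' = -0.488 → ψ₂ = 0.796
Converged at ψ₂ = 0.796.
  n-pentane: x = 0.074, y = 0.264
  ethanol: x = 0.419, y = 0.521
  n-octane: x = 0.507, y = 0.215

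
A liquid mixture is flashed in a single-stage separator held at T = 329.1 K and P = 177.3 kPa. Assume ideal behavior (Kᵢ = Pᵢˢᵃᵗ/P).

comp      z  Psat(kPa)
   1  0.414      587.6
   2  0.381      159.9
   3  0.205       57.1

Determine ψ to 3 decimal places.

ψ = 0.789

Raoult's law: Kᵢ = Pᵢˢᵃᵗ/P = Pᵢˢᵃᵗ/177.3.
  K_1 = 587.6/177.3 = 3.31416, K_2 = 159.9/177.3 = 0.90186, K_3 = 57.1/177.3 = 0.32205
Material balance + equilibrium reduce to Σ zᵢ(Kᵢ−1)/(1+ψ(Kᵢ−1)) = 0.
Feasibility: ΣzᵢKᵢ = 1.782, Σzᵢ/Kᵢ = 1.184 — both > 1, two phases present.
Newton–Raphson from ψ = 0.5:
  ψ = 0.500: g = 0.1946, g' = -0.696 → ψ = 0.779
  ψ = 0.779: g = 0.0065, g' = -0.710 → ψ = 0.789
Converged at ψ = 0.789.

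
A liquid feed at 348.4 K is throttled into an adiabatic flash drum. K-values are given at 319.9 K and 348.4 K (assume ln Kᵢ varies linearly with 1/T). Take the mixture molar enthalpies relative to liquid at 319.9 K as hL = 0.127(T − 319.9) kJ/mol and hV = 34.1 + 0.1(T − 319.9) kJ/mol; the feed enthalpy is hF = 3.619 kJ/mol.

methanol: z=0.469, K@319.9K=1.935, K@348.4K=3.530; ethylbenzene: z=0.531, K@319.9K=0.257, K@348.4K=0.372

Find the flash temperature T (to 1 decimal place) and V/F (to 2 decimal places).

Adiabatic flash: solve Rachford–Rice at each trial T, then check hF = ψ·hV(T) + (1−ψ)·hL(T).
  T = 319.9 K: K = (1.935, 0.257), RR gives ψ = 0.063, H_out = 2.159 kJ/mol
  T = 348.4 K: K = (3.530, 0.372), RR gives ψ = 0.537, H_out = 21.516 kJ/mol
  T = 334.1 K: K = (2.644, 0.311), RR gives ψ = 0.358, H_out = 13.882 kJ/mol
  T = 327.0 K: K = (2.270, 0.284), RR gives ψ = 0.236, H_out = 8.917 kJ/mol
  T = 323.4 K: K = (2.095, 0.270), RR gives ψ = 0.158, H_out = 5.801 kJ/mol
  T = 321.6 K: K = (2.012, 0.263), RR gives ψ = 0.112, H_out = 4.019 kJ/mol
Linear interpolation between T = 319.9 (H_out = 2.159) and T = 321.6 (H_out = 4.019) on hF = 3.619 gives T ≈ 321.2 K, at which ψ = 0.10.

T = 321.2 K, V/F = 0.10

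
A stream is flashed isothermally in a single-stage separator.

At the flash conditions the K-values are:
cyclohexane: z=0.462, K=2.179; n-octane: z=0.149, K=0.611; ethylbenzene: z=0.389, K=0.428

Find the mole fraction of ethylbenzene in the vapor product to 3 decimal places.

Let ψ = V/F and solve Σ zᵢ(Kᵢ−1)/(1+ψ(Kᵢ−1)) = 0.
Check two-phase: ΣzᵢKᵢ = 1.264 > 1 and Σzᵢ/Kᵢ = 1.365 > 1, so g(0) = 0.264 > 0 and g(1) = -0.365 < 0.
Newton–Raphson from ψ = 0.55:
  ψ = 0.550: g = -0.0679, g' = -0.544 → ψ = 0.425
  ψ = 0.425: g = -0.0006, g' = -0.540 → ψ = 0.424
Converged at ψ = 0.424.
Compositions from xᵢ = zᵢ/(1+ψ(Kᵢ−1)), yᵢ = Kᵢxᵢ:
  cyclohexane: x = 0.308, y = 0.671
  n-octane: x = 0.178, y = 0.109
  ethylbenzene: x = 0.514, y = 0.220

y_ethylbenzene = 0.220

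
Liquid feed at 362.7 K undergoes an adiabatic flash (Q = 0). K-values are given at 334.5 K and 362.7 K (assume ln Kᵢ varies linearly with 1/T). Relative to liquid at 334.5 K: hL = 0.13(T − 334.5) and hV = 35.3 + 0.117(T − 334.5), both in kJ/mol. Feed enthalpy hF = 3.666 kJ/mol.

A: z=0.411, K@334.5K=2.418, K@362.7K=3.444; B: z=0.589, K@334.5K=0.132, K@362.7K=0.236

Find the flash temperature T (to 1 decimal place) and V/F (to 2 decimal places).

T = 337.7 K, V/F = 0.09

Adiabatic flash: solve Rachford–Rice at each trial T, then check hF = ψ·hV(T) + (1−ψ)·hL(T).
  T = 334.5 K: K = (2.418, 0.132), RR gives ψ = 0.058, H_out = 2.052 kJ/mol
  T = 362.7 K: K = (3.444, 0.236), RR gives ψ = 0.297, H_out = 14.040 kJ/mol
  T = 348.6 K: K = (2.906, 0.179), RR gives ψ = 0.191, H_out = 8.555 kJ/mol
  T = 341.6 K: K = (2.658, 0.154), RR gives ψ = 0.131, H_out = 5.522 kJ/mol
  T = 338.1 K: K = (2.538, 0.143), RR gives ψ = 0.097, H_out = 3.873 kJ/mol
  T = 336.3 K: K = (2.478, 0.137), RR gives ψ = 0.078, H_out = 2.980 kJ/mol
Linear interpolation between T = 336.3 (H_out = 2.980) and T = 338.1 (H_out = 3.873) on hF = 3.666 gives T ≈ 337.7 K, at which ψ = 0.09.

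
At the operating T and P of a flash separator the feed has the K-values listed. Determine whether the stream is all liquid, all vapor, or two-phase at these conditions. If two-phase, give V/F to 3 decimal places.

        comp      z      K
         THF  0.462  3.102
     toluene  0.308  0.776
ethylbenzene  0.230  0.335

two-phase, V/F = 0.735

ΣzᵢKᵢ = 1.749; Σzᵢ/Kᵢ = 1.232.
Both exceed 1, so a two-phase solution exists.
Newton iteration, ψ⁰ = 0.5:
  ψ = 0.500: g = 0.1667, g' = -0.733 → ψ = 0.727
  ψ = 0.727: g = 0.0054, g' = -0.723 → ψ = 0.735
Converged at ψ = 0.735.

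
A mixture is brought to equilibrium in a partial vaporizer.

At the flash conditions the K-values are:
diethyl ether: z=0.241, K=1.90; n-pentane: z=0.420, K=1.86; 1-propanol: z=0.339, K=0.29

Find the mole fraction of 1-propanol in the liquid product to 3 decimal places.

x_1-propanol = 0.552

Newton iteration, ψ⁰ = 0.5:
  ψ = 0.500: g = 0.0290, g' = -0.656 → ψ = 0.544
  ψ = 0.544: g = -0.0006, g' = -0.686 → ψ = 0.543
Converged at ψ = 0.543.
Compositions from xᵢ = zᵢ/(1+ψ(Kᵢ−1)), yᵢ = Kᵢxᵢ:
  diethyl ether: x = 0.162, y = 0.308
  n-pentane: x = 0.286, y = 0.532
  1-propanol: x = 0.552, y = 0.160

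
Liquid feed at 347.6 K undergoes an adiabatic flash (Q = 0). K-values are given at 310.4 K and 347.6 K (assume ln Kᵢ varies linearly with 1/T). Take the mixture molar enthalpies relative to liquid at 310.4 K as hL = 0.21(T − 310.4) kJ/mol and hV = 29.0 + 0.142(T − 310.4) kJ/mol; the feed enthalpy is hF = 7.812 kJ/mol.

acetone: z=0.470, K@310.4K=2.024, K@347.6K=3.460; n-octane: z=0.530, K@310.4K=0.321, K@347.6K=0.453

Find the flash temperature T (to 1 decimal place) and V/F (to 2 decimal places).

Adiabatic flash: solve Rachford–Rice at each trial T, then check hF = ψ·hV(T) + (1−ψ)·hL(T).
  T = 310.4 K: K = (2.024, 0.321), RR gives ψ = 0.175, H_out = 5.064 kJ/mol
  T = 347.6 K: K = (3.460, 0.453), RR gives ψ = 0.644, H_out = 24.853 kJ/mol
  T = 329.0 K: K = (2.687, 0.385), RR gives ψ = 0.450, H_out = 16.389 kJ/mol
  T = 319.7 K: K = (2.342, 0.353), RR gives ψ = 0.331, H_out = 11.337 kJ/mol
  T = 315.0 K: K = (2.178, 0.336), RR gives ψ = 0.258, H_out = 8.375 kJ/mol
  T = 312.7 K: K = (2.100, 0.329), RR gives ψ = 0.218, H_out = 6.779 kJ/mol
Linear interpolation between T = 312.7 (H_out = 6.779) and T = 315.0 (H_out = 8.375) on hF = 7.812 gives T ≈ 314.2 K, at which ψ = 0.24.

T = 314.2 K, V/F = 0.24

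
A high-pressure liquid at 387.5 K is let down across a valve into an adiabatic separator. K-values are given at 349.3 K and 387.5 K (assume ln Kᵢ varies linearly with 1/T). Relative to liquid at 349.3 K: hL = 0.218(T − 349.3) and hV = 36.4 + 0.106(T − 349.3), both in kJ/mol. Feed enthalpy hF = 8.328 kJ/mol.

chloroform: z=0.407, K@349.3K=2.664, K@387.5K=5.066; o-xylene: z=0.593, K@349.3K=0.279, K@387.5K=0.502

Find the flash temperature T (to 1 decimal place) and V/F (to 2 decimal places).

Adiabatic flash: solve Rachford–Rice at each trial T, then check hF = ψ·hV(T) + (1−ψ)·hL(T).
  T = 349.3 K: K = (2.664, 0.279), RR gives ψ = 0.208, H_out = 7.576 kJ/mol
  T = 387.5 K: K = (5.066, 0.502), RR gives ψ = 0.671, H_out = 29.895 kJ/mol
  T = 368.4 K: K = (3.735, 0.380), RR gives ψ = 0.440, H_out = 19.226 kJ/mol
  T = 358.9 K: K = (3.172, 0.327), RR gives ψ = 0.332, H_out = 13.816 kJ/mol
  T = 354.1 K: K = (2.910, 0.302), RR gives ψ = 0.273, H_out = 10.838 kJ/mol
  T = 351.7 K: K = (2.785, 0.291), RR gives ψ = 0.242, H_out = 9.250 kJ/mol
Linear interpolation between T = 349.3 (H_out = 7.576) and T = 351.7 (H_out = 9.250) on hF = 8.328 gives T ≈ 350.4 K, at which ψ = 0.22.

T = 350.4 K, V/F = 0.22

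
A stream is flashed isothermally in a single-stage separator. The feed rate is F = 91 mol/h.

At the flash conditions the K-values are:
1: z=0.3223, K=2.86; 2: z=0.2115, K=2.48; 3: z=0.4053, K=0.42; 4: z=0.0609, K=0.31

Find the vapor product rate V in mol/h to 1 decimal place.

V = 56.6 mol/h

Newton iteration, β⁰ = 0.45:
  β = 0.4500: g = 0.13518, g' = -0.8080 → β = 0.6173
  β = 0.6173: g = 0.00326, g' = -0.7870 → β = 0.6214
Converged at β = 0.6214.
Then V = β·F = 0.6214·91 = 56.6 mol/h and L = F − V = 34.4 mol/h.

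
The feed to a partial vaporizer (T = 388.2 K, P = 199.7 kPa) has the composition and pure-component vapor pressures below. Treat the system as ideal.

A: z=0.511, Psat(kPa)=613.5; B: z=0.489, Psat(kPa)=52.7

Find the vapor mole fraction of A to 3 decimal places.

Raoult's law: Kᵢ = Pᵢˢᵃᵗ/P = Pᵢˢᵃᵗ/199.7.
  K_A = 613.5/199.7 = 3.07211, K_B = 52.7/199.7 = 0.26390
Binary case is linear: z₁(K₁−1)(1+ψ(K₂−1)) + z₂(K₂−1)(1+ψ(K₁−1)) = 0
⇒ ψ = [z₁(K₁−1)+z₂(K₂−1)] / [−(K₁−1)(K₂−1)] = 0.6989/1.5253 = 0.458
Compositions from xᵢ = zᵢ/(1+ψ(Kᵢ−1)), yᵢ = Kᵢxᵢ:
  A: x = 0.262, y = 0.805
  B: x = 0.738, y = 0.195

y_A = 0.805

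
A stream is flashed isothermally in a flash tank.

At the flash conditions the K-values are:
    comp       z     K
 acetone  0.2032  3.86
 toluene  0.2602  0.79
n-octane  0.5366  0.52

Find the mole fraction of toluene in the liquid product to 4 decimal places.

x_toluene = 0.2737

Newton iteration, β⁰ = 0.5:
  β = 0.5000: g = -0.16080, g' = -0.5098 → β = 0.1846
  β = 0.1846: g = 0.04088, g' = -0.8732 → β = 0.2314
  β = 0.2314: g = 0.00250, g' = -0.7709 → β = 0.2347
Converged at β = 0.2347.
Compositions from xᵢ = zᵢ/(1+β(Kᵢ−1)), yᵢ = Kᵢxᵢ:
  acetone: x = 0.1216, y = 0.4693
  toluene: x = 0.2737, y = 0.2162
  n-octane: x = 0.6047, y = 0.3145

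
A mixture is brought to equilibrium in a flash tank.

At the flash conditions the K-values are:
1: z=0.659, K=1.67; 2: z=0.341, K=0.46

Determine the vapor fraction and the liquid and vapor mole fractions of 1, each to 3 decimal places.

ψ = 0.711, x_1 = 0.446, y_1 = 0.745

Let ψ = V/F and solve Σ zᵢ(Kᵢ−1)/(1+ψ(Kᵢ−1)) = 0.
Check two-phase: ΣzᵢKᵢ = 1.257 > 1 and Σzᵢ/Kᵢ = 1.136 > 1, so g(0) = 0.257 > 0 and g(1) = -0.136 < 0.
Newton iteration, ψ⁰ = 0.5:
  ψ = 0.500: g = 0.0785, g' = -0.353 → ψ = 0.723
  ψ = 0.723: g = -0.0045, g' = -0.402 → ψ = 0.711
Converged at ψ = 0.711.
Compositions from xᵢ = zᵢ/(1+ψ(Kᵢ−1)), yᵢ = Kᵢxᵢ:
  1: x = 0.446, y = 0.745
  2: x = 0.554, y = 0.255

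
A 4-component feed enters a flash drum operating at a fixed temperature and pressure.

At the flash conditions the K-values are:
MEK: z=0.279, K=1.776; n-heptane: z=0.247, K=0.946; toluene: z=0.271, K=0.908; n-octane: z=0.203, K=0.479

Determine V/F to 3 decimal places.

V/F = 0.358

Newton iteration, V/F⁰ = 0.5:
  V/F = 0.500: g = -0.0269, g' = -0.191 → V/F = 0.359
  V/F = 0.359: g = -0.0002, g' = -0.189 → V/F = 0.358
Converged at V/F = 0.358.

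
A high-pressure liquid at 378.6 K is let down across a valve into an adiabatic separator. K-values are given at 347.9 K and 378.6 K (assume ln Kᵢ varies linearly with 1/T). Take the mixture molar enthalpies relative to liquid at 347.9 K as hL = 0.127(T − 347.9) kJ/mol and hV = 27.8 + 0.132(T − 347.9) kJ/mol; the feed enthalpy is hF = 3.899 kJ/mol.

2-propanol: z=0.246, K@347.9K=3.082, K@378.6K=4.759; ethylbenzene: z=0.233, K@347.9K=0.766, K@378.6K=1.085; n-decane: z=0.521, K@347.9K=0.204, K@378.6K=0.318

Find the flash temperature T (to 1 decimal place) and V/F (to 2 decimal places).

T = 355.2 K, V/F = 0.11

Adiabatic flash: solve Rachford–Rice at each trial T, then check hF = ψ·hV(T) + (1−ψ)·hL(T).
  T = 347.9 K: K = (3.082, 0.766, 0.204), RR gives ψ = 0.032, H_out = 0.883 kJ/mol
  T = 378.6 K: K = (4.759, 1.085, 0.318), RR gives ψ = 0.306, H_out = 12.461 kJ/mol
  T = 363.2 K: K = (3.862, 0.918, 0.257), RR gives ψ = 0.179, H_out = 6.925 kJ/mol
  T = 355.5 K: K = (3.456, 0.840, 0.229), RR gives ψ = 0.109, H_out = 4.004 kJ/mol
  T = 351.7 K: K = (3.266, 0.802, 0.216), RR gives ψ = 0.072, H_out = 2.482 kJ/mol
  T = 353.6 K: K = (3.360, 0.821, 0.223), RR gives ψ = 0.091, H_out = 3.251 kJ/mol
Linear interpolation between T = 353.6 (H_out = 3.251) and T = 355.5 (H_out = 4.004) on hF = 3.899 gives T ≈ 355.2 K, at which ψ = 0.11.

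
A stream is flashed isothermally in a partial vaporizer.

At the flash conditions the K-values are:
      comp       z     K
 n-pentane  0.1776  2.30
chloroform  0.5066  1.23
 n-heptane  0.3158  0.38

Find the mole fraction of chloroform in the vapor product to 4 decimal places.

y_chloroform = 0.5712

Material balance + equilibrium reduce to Σ zᵢ(Kᵢ−1)/(1+ψ(Kᵢ−1)) = 0.
Check two-phase: ΣzᵢKᵢ = 1.1516 > 1 and Σzᵢ/Kᵢ = 1.3201 > 1, so g(0) = 0.1516 > 0 and g(1) = -0.3201 < 0.
Iterate (Newton) starting at ψ = 0.63:
  ψ = 0.6300: g = -0.09259, g' = -0.4380 → ψ = 0.4186
  ψ = 0.4186: g = -0.00863, g' = -0.3696 → ψ = 0.3953
  ψ = 0.3953: g = -0.00004, g' = -0.3665 → ψ = 0.3952
Converged at ψ = 0.3952.
Compositions from xᵢ = zᵢ/(1+ψ(Kᵢ−1)), yᵢ = Kᵢxᵢ:
  n-pentane: x = 0.1173, y = 0.2699
  chloroform: x = 0.4644, y = 0.5712
  n-heptane: x = 0.4183, y = 0.1589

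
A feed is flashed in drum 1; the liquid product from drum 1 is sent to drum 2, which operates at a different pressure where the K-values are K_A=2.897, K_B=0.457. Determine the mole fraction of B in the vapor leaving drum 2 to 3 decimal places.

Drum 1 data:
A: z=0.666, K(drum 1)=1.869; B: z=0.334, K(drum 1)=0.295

y_B (drum 2) = 0.355

Drum 1:
Let ψ₁ = V/F and solve Σ zᵢ(Kᵢ−1)/(1+ψ₁(Kᵢ−1)) = 0.
g(0) = ΣzᵢKᵢ − 1 = 0.343 and g(1) = 1 − Σzᵢ/Kᵢ = -0.489, so a root lies in (0, 1).
Iterate (Newton) starting at ψ₁ = 0.5:
  ψ₁ = 0.500: g = 0.0398, g' = -0.640 → ψ₁ = 0.562
  ψ₁ = 0.562: g = -0.0012, g' = -0.683 → ψ₁ = 0.560
Converged at ψ₁ = 0.560.
Drum-1 compositions:
  A: x = 0.448, y = 0.837
  B: x = 0.552, y = 0.163
Drum-2 feed = drum-1 liquid: z₂ = (0.4479, 0.5521).
Drum 2:
Let ψ₂ = V/F and solve Σ zᵢ(Kᵢ−1)/(1+ψ₂(Kᵢ−1)) = 0.
g(0) = ΣzᵢKᵢ − 1 = 0.550 and g(1) = 1 − Σzᵢ/Kᵢ = -0.363, so a root lies in (0, 1).
Iterate (Newton) starting at ψ₂ = 0.5:
  ψ₂ = 0.500: g = 0.0246, g' = -0.731 → ψ₂ = 0.534
Converged at ψ₂ = 0.534.
  A: x = 0.223, y = 0.645
  B: x = 0.777, y = 0.355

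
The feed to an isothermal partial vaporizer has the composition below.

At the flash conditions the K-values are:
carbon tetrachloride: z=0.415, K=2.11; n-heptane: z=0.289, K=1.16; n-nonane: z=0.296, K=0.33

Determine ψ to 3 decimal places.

ψ = 0.577

Rachford–Rice: g(ψ) = Σ zᵢ(Kᵢ−1)/(1+ψ(Kᵢ−1)) = 0.
Check two-phase: ΣzᵢKᵢ = 1.309 > 1 and Σzᵢ/Kᵢ = 1.343 > 1, so g(0) = 0.309 > 0 and g(1) = -0.343 < 0.
Newton–Raphson from ψ = 0.49:
  ψ = 0.490: g = 0.0460, g' = -0.515 → ψ = 0.579
  ψ = 0.579: g = -0.0014, g' = -0.550 → ψ = 0.577
Converged at ψ = 0.577.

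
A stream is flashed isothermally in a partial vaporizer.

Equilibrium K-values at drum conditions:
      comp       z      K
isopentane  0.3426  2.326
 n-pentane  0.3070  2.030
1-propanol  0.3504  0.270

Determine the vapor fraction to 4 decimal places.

Material balance + equilibrium reduce to Σ zᵢ(Kᵢ−1)/(1+ψ(Kᵢ−1)) = 0.
Feasibility: ΣzᵢKᵢ = 1.5147, Σzᵢ/Kᵢ = 1.5963 — both > 1, two phases present.
Newton iteration, ψ⁰ = 0.5:
  ψ = 0.5000: g = 0.07907, g' = -0.8228 → ψ = 0.5961
  ψ = 0.5961: g = -0.00320, g' = -0.8982 → ψ = 0.5925
Converged at ψ = 0.5925.

ψ = 0.5925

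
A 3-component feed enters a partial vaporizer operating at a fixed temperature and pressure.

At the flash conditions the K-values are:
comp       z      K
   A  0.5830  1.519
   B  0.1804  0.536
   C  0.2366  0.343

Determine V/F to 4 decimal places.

Material balance + equilibrium reduce to Σ zᵢ(Kᵢ−1)/(1+V/F(Kᵢ−1)) = 0.
Feasibility: ΣzᵢKᵢ = 1.0634, Σzᵢ/Kᵢ = 1.4102 — both > 1, two phases present.
Newton–Raphson from V/F = 0.56:
  V/F = 0.5600: g = -0.12458, g' = -0.4208 → V/F = 0.2639
  V/F = 0.2639: g = -0.01732, g' = -0.3214 → V/F = 0.2100
  V/F = 0.2100: g = -0.00024, g' = -0.3128 → V/F = 0.2093
Converged at V/F = 0.2093.

V/F = 0.2093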